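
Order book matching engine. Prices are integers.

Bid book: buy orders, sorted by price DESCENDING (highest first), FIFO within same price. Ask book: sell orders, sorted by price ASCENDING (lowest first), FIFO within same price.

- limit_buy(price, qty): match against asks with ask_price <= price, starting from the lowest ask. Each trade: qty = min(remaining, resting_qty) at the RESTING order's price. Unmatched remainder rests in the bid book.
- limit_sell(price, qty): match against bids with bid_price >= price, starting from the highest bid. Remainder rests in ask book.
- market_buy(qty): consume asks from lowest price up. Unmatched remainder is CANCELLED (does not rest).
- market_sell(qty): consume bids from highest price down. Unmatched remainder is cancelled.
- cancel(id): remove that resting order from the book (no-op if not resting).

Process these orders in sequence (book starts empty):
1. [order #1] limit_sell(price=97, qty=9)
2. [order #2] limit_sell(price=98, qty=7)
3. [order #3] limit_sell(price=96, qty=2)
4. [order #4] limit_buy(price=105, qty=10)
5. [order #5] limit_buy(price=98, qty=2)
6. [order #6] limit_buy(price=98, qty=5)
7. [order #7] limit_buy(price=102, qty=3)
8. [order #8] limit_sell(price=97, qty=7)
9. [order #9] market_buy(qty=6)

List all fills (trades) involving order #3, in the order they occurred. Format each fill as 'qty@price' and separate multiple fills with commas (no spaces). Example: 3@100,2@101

Answer: 2@96

Derivation:
After op 1 [order #1] limit_sell(price=97, qty=9): fills=none; bids=[-] asks=[#1:9@97]
After op 2 [order #2] limit_sell(price=98, qty=7): fills=none; bids=[-] asks=[#1:9@97 #2:7@98]
After op 3 [order #3] limit_sell(price=96, qty=2): fills=none; bids=[-] asks=[#3:2@96 #1:9@97 #2:7@98]
After op 4 [order #4] limit_buy(price=105, qty=10): fills=#4x#3:2@96 #4x#1:8@97; bids=[-] asks=[#1:1@97 #2:7@98]
After op 5 [order #5] limit_buy(price=98, qty=2): fills=#5x#1:1@97 #5x#2:1@98; bids=[-] asks=[#2:6@98]
After op 6 [order #6] limit_buy(price=98, qty=5): fills=#6x#2:5@98; bids=[-] asks=[#2:1@98]
After op 7 [order #7] limit_buy(price=102, qty=3): fills=#7x#2:1@98; bids=[#7:2@102] asks=[-]
After op 8 [order #8] limit_sell(price=97, qty=7): fills=#7x#8:2@102; bids=[-] asks=[#8:5@97]
After op 9 [order #9] market_buy(qty=6): fills=#9x#8:5@97; bids=[-] asks=[-]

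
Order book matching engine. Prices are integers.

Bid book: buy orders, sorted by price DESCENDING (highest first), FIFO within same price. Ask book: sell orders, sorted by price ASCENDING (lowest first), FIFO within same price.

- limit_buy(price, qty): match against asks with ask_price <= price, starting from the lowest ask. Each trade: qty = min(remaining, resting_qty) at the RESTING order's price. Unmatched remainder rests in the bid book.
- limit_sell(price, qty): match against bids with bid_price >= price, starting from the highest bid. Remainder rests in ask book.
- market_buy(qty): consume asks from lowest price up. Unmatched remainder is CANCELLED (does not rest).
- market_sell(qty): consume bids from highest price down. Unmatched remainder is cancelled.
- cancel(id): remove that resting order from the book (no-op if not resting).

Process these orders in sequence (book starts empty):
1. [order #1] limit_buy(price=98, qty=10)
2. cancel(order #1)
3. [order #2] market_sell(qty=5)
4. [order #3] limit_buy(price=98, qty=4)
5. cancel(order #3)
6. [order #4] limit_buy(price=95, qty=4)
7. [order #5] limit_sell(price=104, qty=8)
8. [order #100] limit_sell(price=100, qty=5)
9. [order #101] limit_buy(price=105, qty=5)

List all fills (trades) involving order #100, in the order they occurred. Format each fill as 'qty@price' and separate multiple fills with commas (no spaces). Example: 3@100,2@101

After op 1 [order #1] limit_buy(price=98, qty=10): fills=none; bids=[#1:10@98] asks=[-]
After op 2 cancel(order #1): fills=none; bids=[-] asks=[-]
After op 3 [order #2] market_sell(qty=5): fills=none; bids=[-] asks=[-]
After op 4 [order #3] limit_buy(price=98, qty=4): fills=none; bids=[#3:4@98] asks=[-]
After op 5 cancel(order #3): fills=none; bids=[-] asks=[-]
After op 6 [order #4] limit_buy(price=95, qty=4): fills=none; bids=[#4:4@95] asks=[-]
After op 7 [order #5] limit_sell(price=104, qty=8): fills=none; bids=[#4:4@95] asks=[#5:8@104]
After op 8 [order #100] limit_sell(price=100, qty=5): fills=none; bids=[#4:4@95] asks=[#100:5@100 #5:8@104]
After op 9 [order #101] limit_buy(price=105, qty=5): fills=#101x#100:5@100; bids=[#4:4@95] asks=[#5:8@104]

Answer: 5@100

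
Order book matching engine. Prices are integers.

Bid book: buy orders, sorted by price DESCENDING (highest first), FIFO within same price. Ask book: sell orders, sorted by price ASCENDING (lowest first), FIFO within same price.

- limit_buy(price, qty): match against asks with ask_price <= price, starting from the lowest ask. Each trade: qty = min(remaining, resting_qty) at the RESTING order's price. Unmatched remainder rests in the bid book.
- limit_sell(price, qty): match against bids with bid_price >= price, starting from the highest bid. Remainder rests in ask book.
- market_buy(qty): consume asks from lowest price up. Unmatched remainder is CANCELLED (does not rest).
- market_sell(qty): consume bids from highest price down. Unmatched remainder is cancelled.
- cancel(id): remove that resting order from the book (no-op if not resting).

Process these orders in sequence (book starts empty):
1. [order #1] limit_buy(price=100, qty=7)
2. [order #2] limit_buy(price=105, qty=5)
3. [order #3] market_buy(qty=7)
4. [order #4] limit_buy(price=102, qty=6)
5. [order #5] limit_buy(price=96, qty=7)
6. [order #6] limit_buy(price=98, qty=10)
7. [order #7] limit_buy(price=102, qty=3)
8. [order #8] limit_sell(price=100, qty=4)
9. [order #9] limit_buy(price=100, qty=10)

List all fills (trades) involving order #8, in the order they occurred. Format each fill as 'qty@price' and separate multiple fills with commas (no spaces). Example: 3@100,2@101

Answer: 4@105

Derivation:
After op 1 [order #1] limit_buy(price=100, qty=7): fills=none; bids=[#1:7@100] asks=[-]
After op 2 [order #2] limit_buy(price=105, qty=5): fills=none; bids=[#2:5@105 #1:7@100] asks=[-]
After op 3 [order #3] market_buy(qty=7): fills=none; bids=[#2:5@105 #1:7@100] asks=[-]
After op 4 [order #4] limit_buy(price=102, qty=6): fills=none; bids=[#2:5@105 #4:6@102 #1:7@100] asks=[-]
After op 5 [order #5] limit_buy(price=96, qty=7): fills=none; bids=[#2:5@105 #4:6@102 #1:7@100 #5:7@96] asks=[-]
After op 6 [order #6] limit_buy(price=98, qty=10): fills=none; bids=[#2:5@105 #4:6@102 #1:7@100 #6:10@98 #5:7@96] asks=[-]
After op 7 [order #7] limit_buy(price=102, qty=3): fills=none; bids=[#2:5@105 #4:6@102 #7:3@102 #1:7@100 #6:10@98 #5:7@96] asks=[-]
After op 8 [order #8] limit_sell(price=100, qty=4): fills=#2x#8:4@105; bids=[#2:1@105 #4:6@102 #7:3@102 #1:7@100 #6:10@98 #5:7@96] asks=[-]
After op 9 [order #9] limit_buy(price=100, qty=10): fills=none; bids=[#2:1@105 #4:6@102 #7:3@102 #1:7@100 #9:10@100 #6:10@98 #5:7@96] asks=[-]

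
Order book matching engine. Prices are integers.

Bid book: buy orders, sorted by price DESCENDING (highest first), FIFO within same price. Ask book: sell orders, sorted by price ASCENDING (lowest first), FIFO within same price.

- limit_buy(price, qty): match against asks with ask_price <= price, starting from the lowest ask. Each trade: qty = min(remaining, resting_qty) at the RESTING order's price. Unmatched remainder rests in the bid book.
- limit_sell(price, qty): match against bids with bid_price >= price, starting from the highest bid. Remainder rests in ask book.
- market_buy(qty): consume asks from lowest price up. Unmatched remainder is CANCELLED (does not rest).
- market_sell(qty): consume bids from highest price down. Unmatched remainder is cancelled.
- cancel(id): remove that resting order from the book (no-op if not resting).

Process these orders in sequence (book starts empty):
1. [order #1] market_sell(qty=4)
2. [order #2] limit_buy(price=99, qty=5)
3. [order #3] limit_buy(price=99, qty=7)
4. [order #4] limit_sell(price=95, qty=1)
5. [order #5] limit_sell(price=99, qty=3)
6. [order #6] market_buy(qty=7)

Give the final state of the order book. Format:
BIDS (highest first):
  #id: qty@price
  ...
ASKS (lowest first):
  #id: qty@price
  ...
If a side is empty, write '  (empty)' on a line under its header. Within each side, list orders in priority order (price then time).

Answer: BIDS (highest first):
  #2: 1@99
  #3: 7@99
ASKS (lowest first):
  (empty)

Derivation:
After op 1 [order #1] market_sell(qty=4): fills=none; bids=[-] asks=[-]
After op 2 [order #2] limit_buy(price=99, qty=5): fills=none; bids=[#2:5@99] asks=[-]
After op 3 [order #3] limit_buy(price=99, qty=7): fills=none; bids=[#2:5@99 #3:7@99] asks=[-]
After op 4 [order #4] limit_sell(price=95, qty=1): fills=#2x#4:1@99; bids=[#2:4@99 #3:7@99] asks=[-]
After op 5 [order #5] limit_sell(price=99, qty=3): fills=#2x#5:3@99; bids=[#2:1@99 #3:7@99] asks=[-]
After op 6 [order #6] market_buy(qty=7): fills=none; bids=[#2:1@99 #3:7@99] asks=[-]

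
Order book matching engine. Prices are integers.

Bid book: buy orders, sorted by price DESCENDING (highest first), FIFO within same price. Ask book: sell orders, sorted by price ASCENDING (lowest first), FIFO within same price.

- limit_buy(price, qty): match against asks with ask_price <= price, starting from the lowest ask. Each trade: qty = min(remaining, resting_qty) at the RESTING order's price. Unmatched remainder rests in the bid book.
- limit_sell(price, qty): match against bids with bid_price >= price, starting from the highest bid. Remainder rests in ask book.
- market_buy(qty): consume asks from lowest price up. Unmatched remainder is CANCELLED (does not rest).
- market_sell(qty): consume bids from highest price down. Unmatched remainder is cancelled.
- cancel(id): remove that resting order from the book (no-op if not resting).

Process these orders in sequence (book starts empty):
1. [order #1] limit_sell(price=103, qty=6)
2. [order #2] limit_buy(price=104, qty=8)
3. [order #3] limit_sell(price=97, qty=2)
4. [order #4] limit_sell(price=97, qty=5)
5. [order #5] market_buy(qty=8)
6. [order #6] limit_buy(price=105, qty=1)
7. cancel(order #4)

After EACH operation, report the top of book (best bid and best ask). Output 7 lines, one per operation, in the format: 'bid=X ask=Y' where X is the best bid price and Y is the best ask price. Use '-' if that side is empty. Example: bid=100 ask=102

After op 1 [order #1] limit_sell(price=103, qty=6): fills=none; bids=[-] asks=[#1:6@103]
After op 2 [order #2] limit_buy(price=104, qty=8): fills=#2x#1:6@103; bids=[#2:2@104] asks=[-]
After op 3 [order #3] limit_sell(price=97, qty=2): fills=#2x#3:2@104; bids=[-] asks=[-]
After op 4 [order #4] limit_sell(price=97, qty=5): fills=none; bids=[-] asks=[#4:5@97]
After op 5 [order #5] market_buy(qty=8): fills=#5x#4:5@97; bids=[-] asks=[-]
After op 6 [order #6] limit_buy(price=105, qty=1): fills=none; bids=[#6:1@105] asks=[-]
After op 7 cancel(order #4): fills=none; bids=[#6:1@105] asks=[-]

Answer: bid=- ask=103
bid=104 ask=-
bid=- ask=-
bid=- ask=97
bid=- ask=-
bid=105 ask=-
bid=105 ask=-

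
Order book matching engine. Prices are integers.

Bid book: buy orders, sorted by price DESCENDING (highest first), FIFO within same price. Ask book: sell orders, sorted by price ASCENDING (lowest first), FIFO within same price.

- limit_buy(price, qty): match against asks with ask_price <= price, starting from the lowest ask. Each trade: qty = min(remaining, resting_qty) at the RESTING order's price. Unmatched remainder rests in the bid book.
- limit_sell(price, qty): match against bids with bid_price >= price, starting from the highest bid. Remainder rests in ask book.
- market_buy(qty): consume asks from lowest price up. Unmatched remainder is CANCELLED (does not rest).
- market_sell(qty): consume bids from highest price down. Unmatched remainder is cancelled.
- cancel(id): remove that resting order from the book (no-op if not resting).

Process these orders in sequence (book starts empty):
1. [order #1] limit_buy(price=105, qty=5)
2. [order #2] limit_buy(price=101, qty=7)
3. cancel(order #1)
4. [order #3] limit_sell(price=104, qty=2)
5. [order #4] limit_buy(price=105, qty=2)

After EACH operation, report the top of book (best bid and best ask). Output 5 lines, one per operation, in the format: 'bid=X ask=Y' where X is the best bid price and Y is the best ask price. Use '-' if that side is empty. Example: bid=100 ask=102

Answer: bid=105 ask=-
bid=105 ask=-
bid=101 ask=-
bid=101 ask=104
bid=101 ask=-

Derivation:
After op 1 [order #1] limit_buy(price=105, qty=5): fills=none; bids=[#1:5@105] asks=[-]
After op 2 [order #2] limit_buy(price=101, qty=7): fills=none; bids=[#1:5@105 #2:7@101] asks=[-]
After op 3 cancel(order #1): fills=none; bids=[#2:7@101] asks=[-]
After op 4 [order #3] limit_sell(price=104, qty=2): fills=none; bids=[#2:7@101] asks=[#3:2@104]
After op 5 [order #4] limit_buy(price=105, qty=2): fills=#4x#3:2@104; bids=[#2:7@101] asks=[-]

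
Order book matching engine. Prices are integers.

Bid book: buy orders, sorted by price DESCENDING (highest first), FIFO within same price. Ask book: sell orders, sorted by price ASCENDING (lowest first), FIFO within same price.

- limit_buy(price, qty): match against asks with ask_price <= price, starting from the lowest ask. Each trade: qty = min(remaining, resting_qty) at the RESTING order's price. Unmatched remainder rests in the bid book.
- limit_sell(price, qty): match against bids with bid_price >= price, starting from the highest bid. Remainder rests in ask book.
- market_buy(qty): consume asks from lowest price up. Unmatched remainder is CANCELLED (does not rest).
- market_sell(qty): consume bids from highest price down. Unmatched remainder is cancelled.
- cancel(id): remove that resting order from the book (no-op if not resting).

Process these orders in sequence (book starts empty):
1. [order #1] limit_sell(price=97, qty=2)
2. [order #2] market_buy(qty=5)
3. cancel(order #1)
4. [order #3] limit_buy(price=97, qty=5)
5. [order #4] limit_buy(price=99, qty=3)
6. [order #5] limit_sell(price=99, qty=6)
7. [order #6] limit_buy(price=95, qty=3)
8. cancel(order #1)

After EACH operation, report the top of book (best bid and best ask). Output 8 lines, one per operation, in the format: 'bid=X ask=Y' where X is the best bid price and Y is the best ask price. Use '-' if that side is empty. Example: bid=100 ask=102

After op 1 [order #1] limit_sell(price=97, qty=2): fills=none; bids=[-] asks=[#1:2@97]
After op 2 [order #2] market_buy(qty=5): fills=#2x#1:2@97; bids=[-] asks=[-]
After op 3 cancel(order #1): fills=none; bids=[-] asks=[-]
After op 4 [order #3] limit_buy(price=97, qty=5): fills=none; bids=[#3:5@97] asks=[-]
After op 5 [order #4] limit_buy(price=99, qty=3): fills=none; bids=[#4:3@99 #3:5@97] asks=[-]
After op 6 [order #5] limit_sell(price=99, qty=6): fills=#4x#5:3@99; bids=[#3:5@97] asks=[#5:3@99]
After op 7 [order #6] limit_buy(price=95, qty=3): fills=none; bids=[#3:5@97 #6:3@95] asks=[#5:3@99]
After op 8 cancel(order #1): fills=none; bids=[#3:5@97 #6:3@95] asks=[#5:3@99]

Answer: bid=- ask=97
bid=- ask=-
bid=- ask=-
bid=97 ask=-
bid=99 ask=-
bid=97 ask=99
bid=97 ask=99
bid=97 ask=99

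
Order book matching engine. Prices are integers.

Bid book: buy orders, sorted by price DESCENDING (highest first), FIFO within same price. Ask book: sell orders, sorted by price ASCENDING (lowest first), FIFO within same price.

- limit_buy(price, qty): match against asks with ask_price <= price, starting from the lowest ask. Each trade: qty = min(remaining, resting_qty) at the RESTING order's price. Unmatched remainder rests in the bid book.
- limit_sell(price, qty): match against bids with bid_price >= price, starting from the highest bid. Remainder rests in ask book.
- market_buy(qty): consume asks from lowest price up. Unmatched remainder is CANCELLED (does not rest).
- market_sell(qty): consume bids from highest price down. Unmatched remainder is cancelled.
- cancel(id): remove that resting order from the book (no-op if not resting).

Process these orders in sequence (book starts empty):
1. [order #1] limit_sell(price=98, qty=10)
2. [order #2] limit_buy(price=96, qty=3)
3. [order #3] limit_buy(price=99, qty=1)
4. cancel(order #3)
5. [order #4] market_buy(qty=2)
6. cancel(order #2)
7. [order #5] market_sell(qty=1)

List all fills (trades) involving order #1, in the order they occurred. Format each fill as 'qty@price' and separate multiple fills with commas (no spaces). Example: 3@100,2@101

Answer: 1@98,2@98

Derivation:
After op 1 [order #1] limit_sell(price=98, qty=10): fills=none; bids=[-] asks=[#1:10@98]
After op 2 [order #2] limit_buy(price=96, qty=3): fills=none; bids=[#2:3@96] asks=[#1:10@98]
After op 3 [order #3] limit_buy(price=99, qty=1): fills=#3x#1:1@98; bids=[#2:3@96] asks=[#1:9@98]
After op 4 cancel(order #3): fills=none; bids=[#2:3@96] asks=[#1:9@98]
After op 5 [order #4] market_buy(qty=2): fills=#4x#1:2@98; bids=[#2:3@96] asks=[#1:7@98]
After op 6 cancel(order #2): fills=none; bids=[-] asks=[#1:7@98]
After op 7 [order #5] market_sell(qty=1): fills=none; bids=[-] asks=[#1:7@98]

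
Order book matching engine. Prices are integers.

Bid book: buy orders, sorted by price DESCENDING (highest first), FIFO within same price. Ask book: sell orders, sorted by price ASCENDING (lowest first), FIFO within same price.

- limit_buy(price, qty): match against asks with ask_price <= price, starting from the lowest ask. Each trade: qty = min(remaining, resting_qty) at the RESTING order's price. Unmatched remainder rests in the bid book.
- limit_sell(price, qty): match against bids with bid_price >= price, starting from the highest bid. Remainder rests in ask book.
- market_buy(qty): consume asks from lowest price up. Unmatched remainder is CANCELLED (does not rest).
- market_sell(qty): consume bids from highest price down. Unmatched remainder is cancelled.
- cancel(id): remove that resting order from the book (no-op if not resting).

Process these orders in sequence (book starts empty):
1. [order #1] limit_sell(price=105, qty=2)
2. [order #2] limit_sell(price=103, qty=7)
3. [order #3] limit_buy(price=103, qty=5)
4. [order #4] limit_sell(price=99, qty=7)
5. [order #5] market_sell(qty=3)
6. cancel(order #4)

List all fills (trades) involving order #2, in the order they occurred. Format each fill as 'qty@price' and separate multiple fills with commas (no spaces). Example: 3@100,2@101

Answer: 5@103

Derivation:
After op 1 [order #1] limit_sell(price=105, qty=2): fills=none; bids=[-] asks=[#1:2@105]
After op 2 [order #2] limit_sell(price=103, qty=7): fills=none; bids=[-] asks=[#2:7@103 #1:2@105]
After op 3 [order #3] limit_buy(price=103, qty=5): fills=#3x#2:5@103; bids=[-] asks=[#2:2@103 #1:2@105]
After op 4 [order #4] limit_sell(price=99, qty=7): fills=none; bids=[-] asks=[#4:7@99 #2:2@103 #1:2@105]
After op 5 [order #5] market_sell(qty=3): fills=none; bids=[-] asks=[#4:7@99 #2:2@103 #1:2@105]
After op 6 cancel(order #4): fills=none; bids=[-] asks=[#2:2@103 #1:2@105]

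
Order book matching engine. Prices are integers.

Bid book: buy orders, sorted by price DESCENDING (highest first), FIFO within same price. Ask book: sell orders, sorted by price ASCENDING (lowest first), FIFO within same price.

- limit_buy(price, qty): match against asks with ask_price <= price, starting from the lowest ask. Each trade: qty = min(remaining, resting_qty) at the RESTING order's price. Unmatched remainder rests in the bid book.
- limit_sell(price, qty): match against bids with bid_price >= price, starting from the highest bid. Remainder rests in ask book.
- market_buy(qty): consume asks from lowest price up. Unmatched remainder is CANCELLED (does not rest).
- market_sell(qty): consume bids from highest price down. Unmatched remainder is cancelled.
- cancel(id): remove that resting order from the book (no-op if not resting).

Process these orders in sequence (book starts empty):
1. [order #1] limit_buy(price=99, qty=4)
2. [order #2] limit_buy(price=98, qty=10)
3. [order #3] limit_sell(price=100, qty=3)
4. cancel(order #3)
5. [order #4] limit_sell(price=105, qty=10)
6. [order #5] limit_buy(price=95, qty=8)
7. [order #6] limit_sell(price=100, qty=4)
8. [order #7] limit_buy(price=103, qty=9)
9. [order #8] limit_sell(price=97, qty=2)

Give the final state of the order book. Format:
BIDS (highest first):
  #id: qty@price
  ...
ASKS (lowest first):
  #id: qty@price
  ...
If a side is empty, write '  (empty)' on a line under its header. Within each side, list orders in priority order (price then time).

Answer: BIDS (highest first):
  #7: 3@103
  #1: 4@99
  #2: 10@98
  #5: 8@95
ASKS (lowest first):
  #4: 10@105

Derivation:
After op 1 [order #1] limit_buy(price=99, qty=4): fills=none; bids=[#1:4@99] asks=[-]
After op 2 [order #2] limit_buy(price=98, qty=10): fills=none; bids=[#1:4@99 #2:10@98] asks=[-]
After op 3 [order #3] limit_sell(price=100, qty=3): fills=none; bids=[#1:4@99 #2:10@98] asks=[#3:3@100]
After op 4 cancel(order #3): fills=none; bids=[#1:4@99 #2:10@98] asks=[-]
After op 5 [order #4] limit_sell(price=105, qty=10): fills=none; bids=[#1:4@99 #2:10@98] asks=[#4:10@105]
After op 6 [order #5] limit_buy(price=95, qty=8): fills=none; bids=[#1:4@99 #2:10@98 #5:8@95] asks=[#4:10@105]
After op 7 [order #6] limit_sell(price=100, qty=4): fills=none; bids=[#1:4@99 #2:10@98 #5:8@95] asks=[#6:4@100 #4:10@105]
After op 8 [order #7] limit_buy(price=103, qty=9): fills=#7x#6:4@100; bids=[#7:5@103 #1:4@99 #2:10@98 #5:8@95] asks=[#4:10@105]
After op 9 [order #8] limit_sell(price=97, qty=2): fills=#7x#8:2@103; bids=[#7:3@103 #1:4@99 #2:10@98 #5:8@95] asks=[#4:10@105]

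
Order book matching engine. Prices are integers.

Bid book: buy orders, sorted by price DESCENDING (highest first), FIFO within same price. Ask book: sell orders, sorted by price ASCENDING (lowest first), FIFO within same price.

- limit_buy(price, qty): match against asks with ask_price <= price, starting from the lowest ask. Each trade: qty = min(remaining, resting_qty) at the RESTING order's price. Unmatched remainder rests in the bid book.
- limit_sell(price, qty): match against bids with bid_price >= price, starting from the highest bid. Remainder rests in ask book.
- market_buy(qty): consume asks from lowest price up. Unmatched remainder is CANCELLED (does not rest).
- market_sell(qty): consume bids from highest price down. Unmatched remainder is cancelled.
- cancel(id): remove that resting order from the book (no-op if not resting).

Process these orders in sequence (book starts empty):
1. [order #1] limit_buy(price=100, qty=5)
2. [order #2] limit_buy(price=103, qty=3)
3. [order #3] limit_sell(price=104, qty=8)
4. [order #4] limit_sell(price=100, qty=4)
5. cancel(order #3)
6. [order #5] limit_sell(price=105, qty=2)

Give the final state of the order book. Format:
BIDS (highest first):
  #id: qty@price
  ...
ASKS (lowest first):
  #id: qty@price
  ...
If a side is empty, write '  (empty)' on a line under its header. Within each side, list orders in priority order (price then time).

After op 1 [order #1] limit_buy(price=100, qty=5): fills=none; bids=[#1:5@100] asks=[-]
After op 2 [order #2] limit_buy(price=103, qty=3): fills=none; bids=[#2:3@103 #1:5@100] asks=[-]
After op 3 [order #3] limit_sell(price=104, qty=8): fills=none; bids=[#2:3@103 #1:5@100] asks=[#3:8@104]
After op 4 [order #4] limit_sell(price=100, qty=4): fills=#2x#4:3@103 #1x#4:1@100; bids=[#1:4@100] asks=[#3:8@104]
After op 5 cancel(order #3): fills=none; bids=[#1:4@100] asks=[-]
After op 6 [order #5] limit_sell(price=105, qty=2): fills=none; bids=[#1:4@100] asks=[#5:2@105]

Answer: BIDS (highest first):
  #1: 4@100
ASKS (lowest first):
  #5: 2@105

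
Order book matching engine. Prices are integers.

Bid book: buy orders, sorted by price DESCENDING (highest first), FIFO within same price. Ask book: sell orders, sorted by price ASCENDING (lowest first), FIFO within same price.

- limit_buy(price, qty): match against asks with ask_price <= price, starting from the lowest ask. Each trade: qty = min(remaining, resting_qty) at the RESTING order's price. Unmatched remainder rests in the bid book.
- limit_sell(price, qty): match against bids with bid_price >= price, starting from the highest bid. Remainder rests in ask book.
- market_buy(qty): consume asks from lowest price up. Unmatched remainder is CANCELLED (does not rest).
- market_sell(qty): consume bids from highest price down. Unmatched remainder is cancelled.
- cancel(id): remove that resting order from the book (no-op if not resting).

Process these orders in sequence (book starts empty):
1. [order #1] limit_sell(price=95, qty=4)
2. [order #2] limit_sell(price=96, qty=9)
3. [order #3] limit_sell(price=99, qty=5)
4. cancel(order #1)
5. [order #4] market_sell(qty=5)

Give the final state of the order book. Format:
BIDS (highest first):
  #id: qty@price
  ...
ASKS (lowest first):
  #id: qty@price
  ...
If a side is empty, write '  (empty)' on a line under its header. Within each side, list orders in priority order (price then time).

After op 1 [order #1] limit_sell(price=95, qty=4): fills=none; bids=[-] asks=[#1:4@95]
After op 2 [order #2] limit_sell(price=96, qty=9): fills=none; bids=[-] asks=[#1:4@95 #2:9@96]
After op 3 [order #3] limit_sell(price=99, qty=5): fills=none; bids=[-] asks=[#1:4@95 #2:9@96 #3:5@99]
After op 4 cancel(order #1): fills=none; bids=[-] asks=[#2:9@96 #3:5@99]
After op 5 [order #4] market_sell(qty=5): fills=none; bids=[-] asks=[#2:9@96 #3:5@99]

Answer: BIDS (highest first):
  (empty)
ASKS (lowest first):
  #2: 9@96
  #3: 5@99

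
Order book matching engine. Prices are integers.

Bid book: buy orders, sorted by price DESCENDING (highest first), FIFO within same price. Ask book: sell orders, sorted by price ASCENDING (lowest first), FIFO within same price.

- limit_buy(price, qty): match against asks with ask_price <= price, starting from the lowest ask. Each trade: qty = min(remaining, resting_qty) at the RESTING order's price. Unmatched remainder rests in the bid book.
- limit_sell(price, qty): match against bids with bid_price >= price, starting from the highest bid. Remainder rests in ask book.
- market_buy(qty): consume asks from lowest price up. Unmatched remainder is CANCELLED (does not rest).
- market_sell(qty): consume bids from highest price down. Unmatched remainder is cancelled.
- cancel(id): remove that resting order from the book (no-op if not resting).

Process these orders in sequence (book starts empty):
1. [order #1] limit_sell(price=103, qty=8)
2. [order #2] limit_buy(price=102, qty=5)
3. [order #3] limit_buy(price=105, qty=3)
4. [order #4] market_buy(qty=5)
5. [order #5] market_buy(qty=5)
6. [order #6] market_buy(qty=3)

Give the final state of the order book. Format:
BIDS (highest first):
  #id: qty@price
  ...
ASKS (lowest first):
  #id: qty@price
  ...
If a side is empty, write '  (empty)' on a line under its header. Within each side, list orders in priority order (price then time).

After op 1 [order #1] limit_sell(price=103, qty=8): fills=none; bids=[-] asks=[#1:8@103]
After op 2 [order #2] limit_buy(price=102, qty=5): fills=none; bids=[#2:5@102] asks=[#1:8@103]
After op 3 [order #3] limit_buy(price=105, qty=3): fills=#3x#1:3@103; bids=[#2:5@102] asks=[#1:5@103]
After op 4 [order #4] market_buy(qty=5): fills=#4x#1:5@103; bids=[#2:5@102] asks=[-]
After op 5 [order #5] market_buy(qty=5): fills=none; bids=[#2:5@102] asks=[-]
After op 6 [order #6] market_buy(qty=3): fills=none; bids=[#2:5@102] asks=[-]

Answer: BIDS (highest first):
  #2: 5@102
ASKS (lowest first):
  (empty)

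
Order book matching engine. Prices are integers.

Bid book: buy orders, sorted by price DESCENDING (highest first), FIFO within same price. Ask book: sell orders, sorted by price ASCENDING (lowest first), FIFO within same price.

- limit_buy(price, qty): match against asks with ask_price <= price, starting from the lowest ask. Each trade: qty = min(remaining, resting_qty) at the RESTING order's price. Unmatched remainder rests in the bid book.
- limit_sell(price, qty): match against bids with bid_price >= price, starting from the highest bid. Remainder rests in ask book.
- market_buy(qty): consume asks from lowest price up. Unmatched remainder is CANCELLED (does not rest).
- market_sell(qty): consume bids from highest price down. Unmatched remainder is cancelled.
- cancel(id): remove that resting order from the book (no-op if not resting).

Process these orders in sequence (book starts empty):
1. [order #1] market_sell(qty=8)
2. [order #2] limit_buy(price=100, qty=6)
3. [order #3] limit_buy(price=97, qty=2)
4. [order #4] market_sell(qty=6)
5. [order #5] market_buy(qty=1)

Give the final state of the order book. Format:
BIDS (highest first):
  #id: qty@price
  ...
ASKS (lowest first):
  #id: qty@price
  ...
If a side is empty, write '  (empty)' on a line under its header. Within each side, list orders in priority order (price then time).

After op 1 [order #1] market_sell(qty=8): fills=none; bids=[-] asks=[-]
After op 2 [order #2] limit_buy(price=100, qty=6): fills=none; bids=[#2:6@100] asks=[-]
After op 3 [order #3] limit_buy(price=97, qty=2): fills=none; bids=[#2:6@100 #3:2@97] asks=[-]
After op 4 [order #4] market_sell(qty=6): fills=#2x#4:6@100; bids=[#3:2@97] asks=[-]
After op 5 [order #5] market_buy(qty=1): fills=none; bids=[#3:2@97] asks=[-]

Answer: BIDS (highest first):
  #3: 2@97
ASKS (lowest first):
  (empty)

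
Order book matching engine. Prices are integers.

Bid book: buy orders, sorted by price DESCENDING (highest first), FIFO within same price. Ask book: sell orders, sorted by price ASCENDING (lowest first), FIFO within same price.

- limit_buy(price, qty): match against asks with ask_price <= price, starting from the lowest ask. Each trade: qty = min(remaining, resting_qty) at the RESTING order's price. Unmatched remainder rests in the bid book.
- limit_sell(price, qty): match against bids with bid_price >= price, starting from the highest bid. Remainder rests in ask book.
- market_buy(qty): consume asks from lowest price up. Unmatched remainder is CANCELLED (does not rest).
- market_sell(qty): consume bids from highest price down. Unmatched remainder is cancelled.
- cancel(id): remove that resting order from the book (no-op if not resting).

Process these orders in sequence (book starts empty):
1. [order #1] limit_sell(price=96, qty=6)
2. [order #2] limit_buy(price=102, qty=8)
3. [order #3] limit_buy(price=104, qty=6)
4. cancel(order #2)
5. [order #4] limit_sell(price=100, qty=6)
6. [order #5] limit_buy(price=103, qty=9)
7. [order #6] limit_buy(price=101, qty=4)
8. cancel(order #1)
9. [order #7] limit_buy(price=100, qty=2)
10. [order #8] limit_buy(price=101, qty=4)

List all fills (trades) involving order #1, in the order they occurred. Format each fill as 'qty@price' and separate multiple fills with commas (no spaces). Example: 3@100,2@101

After op 1 [order #1] limit_sell(price=96, qty=6): fills=none; bids=[-] asks=[#1:6@96]
After op 2 [order #2] limit_buy(price=102, qty=8): fills=#2x#1:6@96; bids=[#2:2@102] asks=[-]
After op 3 [order #3] limit_buy(price=104, qty=6): fills=none; bids=[#3:6@104 #2:2@102] asks=[-]
After op 4 cancel(order #2): fills=none; bids=[#3:6@104] asks=[-]
After op 5 [order #4] limit_sell(price=100, qty=6): fills=#3x#4:6@104; bids=[-] asks=[-]
After op 6 [order #5] limit_buy(price=103, qty=9): fills=none; bids=[#5:9@103] asks=[-]
After op 7 [order #6] limit_buy(price=101, qty=4): fills=none; bids=[#5:9@103 #6:4@101] asks=[-]
After op 8 cancel(order #1): fills=none; bids=[#5:9@103 #6:4@101] asks=[-]
After op 9 [order #7] limit_buy(price=100, qty=2): fills=none; bids=[#5:9@103 #6:4@101 #7:2@100] asks=[-]
After op 10 [order #8] limit_buy(price=101, qty=4): fills=none; bids=[#5:9@103 #6:4@101 #8:4@101 #7:2@100] asks=[-]

Answer: 6@96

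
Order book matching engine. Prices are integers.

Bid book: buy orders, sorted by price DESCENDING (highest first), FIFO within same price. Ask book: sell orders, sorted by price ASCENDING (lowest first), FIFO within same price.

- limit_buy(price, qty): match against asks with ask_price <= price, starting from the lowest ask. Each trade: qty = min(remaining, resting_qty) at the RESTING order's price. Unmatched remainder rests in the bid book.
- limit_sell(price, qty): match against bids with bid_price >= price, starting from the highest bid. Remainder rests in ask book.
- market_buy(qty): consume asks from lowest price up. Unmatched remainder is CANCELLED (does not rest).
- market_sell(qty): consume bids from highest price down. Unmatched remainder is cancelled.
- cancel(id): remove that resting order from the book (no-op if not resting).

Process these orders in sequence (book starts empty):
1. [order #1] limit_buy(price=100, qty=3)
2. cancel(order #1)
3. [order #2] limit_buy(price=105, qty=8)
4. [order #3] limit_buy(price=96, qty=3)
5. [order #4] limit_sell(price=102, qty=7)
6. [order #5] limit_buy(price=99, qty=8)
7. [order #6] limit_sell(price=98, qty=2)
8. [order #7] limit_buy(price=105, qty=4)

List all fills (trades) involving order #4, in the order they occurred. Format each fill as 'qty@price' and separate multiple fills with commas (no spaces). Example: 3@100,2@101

After op 1 [order #1] limit_buy(price=100, qty=3): fills=none; bids=[#1:3@100] asks=[-]
After op 2 cancel(order #1): fills=none; bids=[-] asks=[-]
After op 3 [order #2] limit_buy(price=105, qty=8): fills=none; bids=[#2:8@105] asks=[-]
After op 4 [order #3] limit_buy(price=96, qty=3): fills=none; bids=[#2:8@105 #3:3@96] asks=[-]
After op 5 [order #4] limit_sell(price=102, qty=7): fills=#2x#4:7@105; bids=[#2:1@105 #3:3@96] asks=[-]
After op 6 [order #5] limit_buy(price=99, qty=8): fills=none; bids=[#2:1@105 #5:8@99 #3:3@96] asks=[-]
After op 7 [order #6] limit_sell(price=98, qty=2): fills=#2x#6:1@105 #5x#6:1@99; bids=[#5:7@99 #3:3@96] asks=[-]
After op 8 [order #7] limit_buy(price=105, qty=4): fills=none; bids=[#7:4@105 #5:7@99 #3:3@96] asks=[-]

Answer: 7@105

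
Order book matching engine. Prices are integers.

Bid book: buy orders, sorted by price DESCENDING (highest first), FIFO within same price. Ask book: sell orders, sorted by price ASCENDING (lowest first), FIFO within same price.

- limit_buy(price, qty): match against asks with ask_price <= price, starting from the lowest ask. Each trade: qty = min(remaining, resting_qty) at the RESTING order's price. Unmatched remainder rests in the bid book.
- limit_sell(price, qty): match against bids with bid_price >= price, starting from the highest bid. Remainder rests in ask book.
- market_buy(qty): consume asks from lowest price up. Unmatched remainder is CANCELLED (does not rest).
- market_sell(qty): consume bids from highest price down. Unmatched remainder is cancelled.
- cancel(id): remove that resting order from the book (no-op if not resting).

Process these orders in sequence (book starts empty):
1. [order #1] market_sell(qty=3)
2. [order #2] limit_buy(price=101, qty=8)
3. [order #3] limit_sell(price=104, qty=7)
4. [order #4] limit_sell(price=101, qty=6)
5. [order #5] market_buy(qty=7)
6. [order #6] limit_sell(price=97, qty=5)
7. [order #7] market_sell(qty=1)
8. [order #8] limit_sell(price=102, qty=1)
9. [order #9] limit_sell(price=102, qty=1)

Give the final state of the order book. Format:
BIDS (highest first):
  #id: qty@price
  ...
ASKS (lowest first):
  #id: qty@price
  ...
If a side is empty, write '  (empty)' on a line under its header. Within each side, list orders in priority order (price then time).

After op 1 [order #1] market_sell(qty=3): fills=none; bids=[-] asks=[-]
After op 2 [order #2] limit_buy(price=101, qty=8): fills=none; bids=[#2:8@101] asks=[-]
After op 3 [order #3] limit_sell(price=104, qty=7): fills=none; bids=[#2:8@101] asks=[#3:7@104]
After op 4 [order #4] limit_sell(price=101, qty=6): fills=#2x#4:6@101; bids=[#2:2@101] asks=[#3:7@104]
After op 5 [order #5] market_buy(qty=7): fills=#5x#3:7@104; bids=[#2:2@101] asks=[-]
After op 6 [order #6] limit_sell(price=97, qty=5): fills=#2x#6:2@101; bids=[-] asks=[#6:3@97]
After op 7 [order #7] market_sell(qty=1): fills=none; bids=[-] asks=[#6:3@97]
After op 8 [order #8] limit_sell(price=102, qty=1): fills=none; bids=[-] asks=[#6:3@97 #8:1@102]
After op 9 [order #9] limit_sell(price=102, qty=1): fills=none; bids=[-] asks=[#6:3@97 #8:1@102 #9:1@102]

Answer: BIDS (highest first):
  (empty)
ASKS (lowest first):
  #6: 3@97
  #8: 1@102
  #9: 1@102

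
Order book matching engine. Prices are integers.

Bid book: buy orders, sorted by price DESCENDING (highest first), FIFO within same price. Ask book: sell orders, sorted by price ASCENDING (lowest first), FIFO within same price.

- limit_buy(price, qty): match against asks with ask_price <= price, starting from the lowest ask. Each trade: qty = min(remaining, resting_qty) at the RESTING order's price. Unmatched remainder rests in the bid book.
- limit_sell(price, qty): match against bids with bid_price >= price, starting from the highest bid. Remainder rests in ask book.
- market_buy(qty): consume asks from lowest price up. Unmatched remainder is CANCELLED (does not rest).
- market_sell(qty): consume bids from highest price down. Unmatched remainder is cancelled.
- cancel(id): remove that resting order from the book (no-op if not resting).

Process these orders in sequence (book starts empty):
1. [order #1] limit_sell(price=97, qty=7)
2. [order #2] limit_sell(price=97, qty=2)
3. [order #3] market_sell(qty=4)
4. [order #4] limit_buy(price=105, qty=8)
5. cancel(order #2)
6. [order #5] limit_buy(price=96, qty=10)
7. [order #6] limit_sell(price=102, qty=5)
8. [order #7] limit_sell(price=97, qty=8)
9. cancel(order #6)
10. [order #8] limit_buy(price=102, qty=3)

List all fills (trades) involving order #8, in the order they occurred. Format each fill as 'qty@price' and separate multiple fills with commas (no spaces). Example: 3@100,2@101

Answer: 3@97

Derivation:
After op 1 [order #1] limit_sell(price=97, qty=7): fills=none; bids=[-] asks=[#1:7@97]
After op 2 [order #2] limit_sell(price=97, qty=2): fills=none; bids=[-] asks=[#1:7@97 #2:2@97]
After op 3 [order #3] market_sell(qty=4): fills=none; bids=[-] asks=[#1:7@97 #2:2@97]
After op 4 [order #4] limit_buy(price=105, qty=8): fills=#4x#1:7@97 #4x#2:1@97; bids=[-] asks=[#2:1@97]
After op 5 cancel(order #2): fills=none; bids=[-] asks=[-]
After op 6 [order #5] limit_buy(price=96, qty=10): fills=none; bids=[#5:10@96] asks=[-]
After op 7 [order #6] limit_sell(price=102, qty=5): fills=none; bids=[#5:10@96] asks=[#6:5@102]
After op 8 [order #7] limit_sell(price=97, qty=8): fills=none; bids=[#5:10@96] asks=[#7:8@97 #6:5@102]
After op 9 cancel(order #6): fills=none; bids=[#5:10@96] asks=[#7:8@97]
After op 10 [order #8] limit_buy(price=102, qty=3): fills=#8x#7:3@97; bids=[#5:10@96] asks=[#7:5@97]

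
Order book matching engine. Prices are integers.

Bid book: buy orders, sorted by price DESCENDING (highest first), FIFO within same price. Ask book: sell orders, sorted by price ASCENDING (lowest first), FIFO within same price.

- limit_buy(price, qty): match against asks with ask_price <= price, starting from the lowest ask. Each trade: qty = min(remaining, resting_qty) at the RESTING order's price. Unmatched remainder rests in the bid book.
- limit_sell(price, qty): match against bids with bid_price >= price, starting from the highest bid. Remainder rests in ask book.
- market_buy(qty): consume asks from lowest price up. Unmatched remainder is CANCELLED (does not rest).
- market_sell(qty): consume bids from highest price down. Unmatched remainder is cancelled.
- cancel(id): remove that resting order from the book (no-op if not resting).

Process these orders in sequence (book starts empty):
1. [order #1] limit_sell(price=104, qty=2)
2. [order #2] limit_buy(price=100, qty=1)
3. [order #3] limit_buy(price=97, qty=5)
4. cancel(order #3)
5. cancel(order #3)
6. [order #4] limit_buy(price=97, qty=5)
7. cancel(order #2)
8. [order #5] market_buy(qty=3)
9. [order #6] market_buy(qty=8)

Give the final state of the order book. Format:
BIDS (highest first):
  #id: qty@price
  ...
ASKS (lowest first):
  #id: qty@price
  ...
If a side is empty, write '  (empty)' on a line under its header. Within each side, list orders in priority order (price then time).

After op 1 [order #1] limit_sell(price=104, qty=2): fills=none; bids=[-] asks=[#1:2@104]
After op 2 [order #2] limit_buy(price=100, qty=1): fills=none; bids=[#2:1@100] asks=[#1:2@104]
After op 3 [order #3] limit_buy(price=97, qty=5): fills=none; bids=[#2:1@100 #3:5@97] asks=[#1:2@104]
After op 4 cancel(order #3): fills=none; bids=[#2:1@100] asks=[#1:2@104]
After op 5 cancel(order #3): fills=none; bids=[#2:1@100] asks=[#1:2@104]
After op 6 [order #4] limit_buy(price=97, qty=5): fills=none; bids=[#2:1@100 #4:5@97] asks=[#1:2@104]
After op 7 cancel(order #2): fills=none; bids=[#4:5@97] asks=[#1:2@104]
After op 8 [order #5] market_buy(qty=3): fills=#5x#1:2@104; bids=[#4:5@97] asks=[-]
After op 9 [order #6] market_buy(qty=8): fills=none; bids=[#4:5@97] asks=[-]

Answer: BIDS (highest first):
  #4: 5@97
ASKS (lowest first):
  (empty)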